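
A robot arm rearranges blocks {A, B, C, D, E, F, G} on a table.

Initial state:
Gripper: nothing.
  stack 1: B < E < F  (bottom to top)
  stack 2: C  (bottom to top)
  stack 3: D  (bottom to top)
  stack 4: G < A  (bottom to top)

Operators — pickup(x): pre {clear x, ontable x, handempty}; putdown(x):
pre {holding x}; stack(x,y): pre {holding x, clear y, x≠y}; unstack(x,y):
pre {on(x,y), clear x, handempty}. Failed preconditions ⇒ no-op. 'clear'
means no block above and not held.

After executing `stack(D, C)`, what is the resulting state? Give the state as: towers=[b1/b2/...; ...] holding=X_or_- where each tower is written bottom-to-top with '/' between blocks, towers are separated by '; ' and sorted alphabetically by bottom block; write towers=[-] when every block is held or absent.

towers=[B/E/F; C; D; G/A] holding=-

before: towers=[B/E/F; C; D; G/A] holding=-
pre[stack(D, C)]: holding(D) ✗, clear(C) ✓, D≠C ✓
holding(D) unmet → stack(D, C) is a no-op
after:  towers=[B/E/F; C; D; G/A] holding=-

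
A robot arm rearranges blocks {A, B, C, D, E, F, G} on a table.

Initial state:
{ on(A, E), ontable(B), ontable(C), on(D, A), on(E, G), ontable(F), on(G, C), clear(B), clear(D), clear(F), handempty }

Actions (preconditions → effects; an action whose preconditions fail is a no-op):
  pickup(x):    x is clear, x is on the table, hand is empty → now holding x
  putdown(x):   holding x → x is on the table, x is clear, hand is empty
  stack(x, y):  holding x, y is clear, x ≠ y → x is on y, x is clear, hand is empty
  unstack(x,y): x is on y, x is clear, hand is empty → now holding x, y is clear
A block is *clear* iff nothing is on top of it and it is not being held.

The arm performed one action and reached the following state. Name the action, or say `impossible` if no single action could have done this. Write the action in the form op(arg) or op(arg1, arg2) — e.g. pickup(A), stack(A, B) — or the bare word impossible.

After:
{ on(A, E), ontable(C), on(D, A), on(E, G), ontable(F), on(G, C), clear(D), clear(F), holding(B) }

pickup(B)

target: towers=[C/G/E/A/D; F] holding=B
         pickup(B) → towers=[C/G/E/A/D; F] holding=B  ← match
         pickup(F) → towers=[B; C/G/E/A/D] holding=F
     unstack(D, A) → towers=[B; C/G/E/A; F] holding=D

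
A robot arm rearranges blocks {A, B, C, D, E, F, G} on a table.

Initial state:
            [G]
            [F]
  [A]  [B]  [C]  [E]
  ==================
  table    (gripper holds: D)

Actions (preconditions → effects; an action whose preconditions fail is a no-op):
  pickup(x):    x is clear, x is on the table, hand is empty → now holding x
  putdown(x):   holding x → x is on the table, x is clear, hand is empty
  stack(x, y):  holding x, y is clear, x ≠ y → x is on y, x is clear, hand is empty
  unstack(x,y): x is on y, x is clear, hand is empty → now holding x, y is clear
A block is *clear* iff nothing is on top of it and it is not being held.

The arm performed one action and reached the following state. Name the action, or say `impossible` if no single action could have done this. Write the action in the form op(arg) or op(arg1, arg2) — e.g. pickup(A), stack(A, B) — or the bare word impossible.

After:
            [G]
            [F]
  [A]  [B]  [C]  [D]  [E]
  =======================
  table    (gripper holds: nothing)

putdown(D)

target: towers=[A; B; C/F/G; D; E] holding=-
        putdown(D) → towers=[A; B; C/F/G; D; E] holding=-  ← match
       stack(D, B) → towers=[A; B/D; C/F/G; E] holding=-
       stack(D, G) → towers=[A; B; C/F/G/D; E] holding=-
       stack(D, A) → towers=[A/D; B; C/F/G; E] holding=-
       stack(D, E) → towers=[A; B; C/F/G; E/D] holding=-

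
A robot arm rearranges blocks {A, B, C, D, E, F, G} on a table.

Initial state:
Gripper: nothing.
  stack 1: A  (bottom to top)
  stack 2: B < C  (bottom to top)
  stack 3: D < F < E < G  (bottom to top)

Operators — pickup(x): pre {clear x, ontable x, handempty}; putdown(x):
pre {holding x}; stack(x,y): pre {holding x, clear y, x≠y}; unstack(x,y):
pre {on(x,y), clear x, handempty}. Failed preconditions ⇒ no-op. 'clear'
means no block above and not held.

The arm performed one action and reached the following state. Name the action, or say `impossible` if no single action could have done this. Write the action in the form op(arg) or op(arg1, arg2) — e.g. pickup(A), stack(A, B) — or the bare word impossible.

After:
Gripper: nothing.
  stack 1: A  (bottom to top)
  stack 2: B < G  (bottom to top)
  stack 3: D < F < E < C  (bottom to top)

impossible

target: towers=[A; B/G; D/F/E/C] holding=-
     unstack(G, E) → towers=[A; B/C; D/F/E] holding=G
         pickup(A) → towers=[B/C; D/F/E/G] holding=A
     unstack(C, B) → towers=[A; B; D/F/E/G] holding=C
none of the 3 applicable actions match → impossible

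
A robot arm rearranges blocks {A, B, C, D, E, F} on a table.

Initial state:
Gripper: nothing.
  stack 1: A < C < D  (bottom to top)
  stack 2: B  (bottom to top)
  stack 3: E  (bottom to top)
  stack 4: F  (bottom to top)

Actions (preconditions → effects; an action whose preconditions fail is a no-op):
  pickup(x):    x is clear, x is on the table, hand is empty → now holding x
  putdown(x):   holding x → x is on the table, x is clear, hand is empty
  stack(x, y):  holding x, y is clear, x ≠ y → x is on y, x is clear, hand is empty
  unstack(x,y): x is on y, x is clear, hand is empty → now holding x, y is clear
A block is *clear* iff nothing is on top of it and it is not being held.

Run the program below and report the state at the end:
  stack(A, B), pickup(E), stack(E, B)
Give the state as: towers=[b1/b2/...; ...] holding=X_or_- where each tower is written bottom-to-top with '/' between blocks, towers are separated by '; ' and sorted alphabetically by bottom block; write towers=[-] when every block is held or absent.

towers=[A/C/D; B/E; F] holding=-

step 1 (stack(A, B)) [no-op]: towers=[A/C/D; B; E; F] holding=-
step 2 (pickup(E)): towers=[A/C/D; B; F] holding=E
step 3 (stack(E, B)): towers=[A/C/D; B/E; F] holding=-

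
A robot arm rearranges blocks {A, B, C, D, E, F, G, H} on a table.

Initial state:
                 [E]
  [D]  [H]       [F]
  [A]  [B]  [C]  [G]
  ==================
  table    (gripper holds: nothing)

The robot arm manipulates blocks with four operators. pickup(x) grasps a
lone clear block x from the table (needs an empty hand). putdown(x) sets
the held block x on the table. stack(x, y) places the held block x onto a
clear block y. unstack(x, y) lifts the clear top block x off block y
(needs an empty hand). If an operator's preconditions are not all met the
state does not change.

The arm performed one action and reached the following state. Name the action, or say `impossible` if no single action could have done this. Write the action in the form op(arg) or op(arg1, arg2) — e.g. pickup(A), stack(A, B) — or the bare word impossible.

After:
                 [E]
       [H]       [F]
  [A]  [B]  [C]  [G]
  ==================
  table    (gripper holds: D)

target: towers=[A; B/H; C; G/F/E] holding=D
     unstack(E, F) → towers=[A/D; B/H; C; G/F] holding=E
     unstack(H, B) → towers=[A/D; B; C; G/F/E] holding=H
     unstack(D, A) → towers=[A; B/H; C; G/F/E] holding=D  ← match
         pickup(C) → towers=[A/D; B/H; G/F/E] holding=C

unstack(D, A)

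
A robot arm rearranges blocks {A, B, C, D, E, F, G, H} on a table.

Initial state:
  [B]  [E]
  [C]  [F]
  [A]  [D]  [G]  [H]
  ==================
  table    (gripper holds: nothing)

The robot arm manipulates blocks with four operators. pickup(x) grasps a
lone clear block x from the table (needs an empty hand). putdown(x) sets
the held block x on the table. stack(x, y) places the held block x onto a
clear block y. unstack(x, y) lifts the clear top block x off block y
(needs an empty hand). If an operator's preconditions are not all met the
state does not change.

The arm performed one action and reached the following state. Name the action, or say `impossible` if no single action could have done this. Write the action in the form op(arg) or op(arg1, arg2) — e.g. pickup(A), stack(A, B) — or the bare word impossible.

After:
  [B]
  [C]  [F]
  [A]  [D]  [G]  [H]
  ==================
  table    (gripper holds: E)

unstack(E, F)

target: towers=[A/C/B; D/F; G; H] holding=E
         pickup(G) → towers=[A/C/B; D/F/E; H] holding=G
     unstack(E, F) → towers=[A/C/B; D/F; G; H] holding=E  ← match
         pickup(H) → towers=[A/C/B; D/F/E; G] holding=H
     unstack(B, C) → towers=[A/C; D/F/E; G; H] holding=B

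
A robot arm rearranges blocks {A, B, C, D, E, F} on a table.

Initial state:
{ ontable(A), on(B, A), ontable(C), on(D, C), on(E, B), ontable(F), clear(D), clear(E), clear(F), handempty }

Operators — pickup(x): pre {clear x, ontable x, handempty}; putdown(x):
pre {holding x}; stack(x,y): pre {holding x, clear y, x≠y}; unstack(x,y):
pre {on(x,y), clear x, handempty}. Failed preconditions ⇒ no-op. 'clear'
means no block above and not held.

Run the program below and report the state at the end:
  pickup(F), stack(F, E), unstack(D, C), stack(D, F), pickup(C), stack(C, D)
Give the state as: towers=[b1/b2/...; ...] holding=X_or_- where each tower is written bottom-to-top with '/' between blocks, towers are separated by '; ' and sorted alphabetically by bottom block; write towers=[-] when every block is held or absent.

step 1 (pickup(F)): towers=[A/B/E; C/D] holding=F
step 2 (stack(F, E)): towers=[A/B/E/F; C/D] holding=-
step 3 (unstack(D, C)): towers=[A/B/E/F; C] holding=D
step 4 (stack(D, F)): towers=[A/B/E/F/D; C] holding=-
step 5 (pickup(C)): towers=[A/B/E/F/D] holding=C
step 6 (stack(C, D)): towers=[A/B/E/F/D/C] holding=-

towers=[A/B/E/F/D/C] holding=-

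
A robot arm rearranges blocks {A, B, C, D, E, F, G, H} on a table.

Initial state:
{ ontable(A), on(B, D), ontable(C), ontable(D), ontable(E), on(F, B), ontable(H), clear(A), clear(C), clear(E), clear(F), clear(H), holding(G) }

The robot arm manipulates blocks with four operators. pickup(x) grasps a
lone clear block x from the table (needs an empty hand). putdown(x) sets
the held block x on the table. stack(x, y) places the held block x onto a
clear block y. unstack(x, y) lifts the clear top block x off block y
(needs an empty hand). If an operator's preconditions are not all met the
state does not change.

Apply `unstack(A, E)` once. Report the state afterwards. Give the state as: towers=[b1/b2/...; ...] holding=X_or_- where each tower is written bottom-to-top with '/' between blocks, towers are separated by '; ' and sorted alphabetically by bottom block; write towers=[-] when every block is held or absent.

before: towers=[A; C; D/B/F; E; H] holding=G
pre[unstack(A, E)]: on(A,E) fail, clear(A) ok, handempty fail
on(A,E), handempty unmet → unstack(A, E) is a no-op
after:  towers=[A; C; D/B/F; E; H] holding=G

towers=[A; C; D/B/F; E; H] holding=G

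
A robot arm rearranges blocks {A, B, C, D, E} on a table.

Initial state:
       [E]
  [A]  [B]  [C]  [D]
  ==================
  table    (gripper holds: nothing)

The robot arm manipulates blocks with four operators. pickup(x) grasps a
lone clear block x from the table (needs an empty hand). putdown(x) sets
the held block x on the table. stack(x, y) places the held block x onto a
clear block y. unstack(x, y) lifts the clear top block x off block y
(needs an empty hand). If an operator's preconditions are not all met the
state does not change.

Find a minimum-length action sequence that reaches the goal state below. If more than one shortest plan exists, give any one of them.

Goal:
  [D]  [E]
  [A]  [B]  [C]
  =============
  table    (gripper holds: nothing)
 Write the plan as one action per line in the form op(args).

step 1 (pickup(D)): towers=[A; B/E; C] holding=D
step 2 (stack(D, A)): towers=[A/D; B/E; C] holding=-
goal check: towers=[A/D; B/E; C] holding=- — reached (length 2, optimal by BFS)

pickup(D)
stack(D, A)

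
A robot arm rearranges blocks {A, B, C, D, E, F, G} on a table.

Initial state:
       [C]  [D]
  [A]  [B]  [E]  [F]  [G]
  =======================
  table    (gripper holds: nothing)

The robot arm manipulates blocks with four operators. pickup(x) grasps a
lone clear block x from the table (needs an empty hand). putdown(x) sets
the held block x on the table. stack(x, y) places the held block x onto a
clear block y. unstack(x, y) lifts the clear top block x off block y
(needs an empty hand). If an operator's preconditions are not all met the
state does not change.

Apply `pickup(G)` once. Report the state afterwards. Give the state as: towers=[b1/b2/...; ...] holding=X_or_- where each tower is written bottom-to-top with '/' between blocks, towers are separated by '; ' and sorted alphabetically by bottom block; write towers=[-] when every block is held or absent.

before: towers=[A; B/C; E/D; F; G] holding=-
pre[pickup(G)]: clear(G) yes, ontable(G) yes, handempty yes
all met → apply pickup(G)
after:  towers=[A; B/C; E/D; F] holding=G

towers=[A; B/C; E/D; F] holding=G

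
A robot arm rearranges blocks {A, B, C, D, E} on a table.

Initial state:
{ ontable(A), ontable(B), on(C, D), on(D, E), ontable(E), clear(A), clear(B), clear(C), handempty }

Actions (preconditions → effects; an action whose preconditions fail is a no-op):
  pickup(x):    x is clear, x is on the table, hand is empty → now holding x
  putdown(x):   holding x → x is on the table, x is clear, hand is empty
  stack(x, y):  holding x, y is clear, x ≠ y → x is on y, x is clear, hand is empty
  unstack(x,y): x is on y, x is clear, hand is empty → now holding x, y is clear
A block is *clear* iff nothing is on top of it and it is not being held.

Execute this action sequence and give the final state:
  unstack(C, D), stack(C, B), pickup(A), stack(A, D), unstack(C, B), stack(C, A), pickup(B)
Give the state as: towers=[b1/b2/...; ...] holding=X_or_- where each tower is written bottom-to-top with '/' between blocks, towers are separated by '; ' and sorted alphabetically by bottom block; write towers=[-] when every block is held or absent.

step 1 (unstack(C, D)): towers=[A; B; E/D] holding=C
step 2 (stack(C, B)): towers=[A; B/C; E/D] holding=-
step 3 (pickup(A)): towers=[B/C; E/D] holding=A
step 4 (stack(A, D)): towers=[B/C; E/D/A] holding=-
step 5 (unstack(C, B)): towers=[B; E/D/A] holding=C
step 6 (stack(C, A)): towers=[B; E/D/A/C] holding=-
step 7 (pickup(B)): towers=[E/D/A/C] holding=B

towers=[E/D/A/C] holding=B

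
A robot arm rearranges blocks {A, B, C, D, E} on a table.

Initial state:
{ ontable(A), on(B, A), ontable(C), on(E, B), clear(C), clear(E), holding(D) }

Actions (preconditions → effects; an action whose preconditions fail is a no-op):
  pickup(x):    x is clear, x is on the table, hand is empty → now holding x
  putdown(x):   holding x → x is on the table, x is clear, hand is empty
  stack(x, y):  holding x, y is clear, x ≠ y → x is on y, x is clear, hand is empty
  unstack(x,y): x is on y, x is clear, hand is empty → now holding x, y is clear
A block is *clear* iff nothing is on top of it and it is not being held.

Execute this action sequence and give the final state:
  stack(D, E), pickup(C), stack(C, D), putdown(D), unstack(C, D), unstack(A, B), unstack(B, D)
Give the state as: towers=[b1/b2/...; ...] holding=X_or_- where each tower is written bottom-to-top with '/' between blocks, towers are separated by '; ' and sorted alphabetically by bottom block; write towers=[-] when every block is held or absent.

step 1 (stack(D, E)): towers=[A/B/E/D; C] holding=-
step 2 (pickup(C)): towers=[A/B/E/D] holding=C
step 3 (stack(C, D)): towers=[A/B/E/D/C] holding=-
step 4 (putdown(D)) [no-op]: towers=[A/B/E/D/C] holding=-
step 5 (unstack(C, D)): towers=[A/B/E/D] holding=C
step 6 (unstack(A, B)) [no-op]: towers=[A/B/E/D] holding=C
step 7 (unstack(B, D)) [no-op]: towers=[A/B/E/D] holding=C

towers=[A/B/E/D] holding=C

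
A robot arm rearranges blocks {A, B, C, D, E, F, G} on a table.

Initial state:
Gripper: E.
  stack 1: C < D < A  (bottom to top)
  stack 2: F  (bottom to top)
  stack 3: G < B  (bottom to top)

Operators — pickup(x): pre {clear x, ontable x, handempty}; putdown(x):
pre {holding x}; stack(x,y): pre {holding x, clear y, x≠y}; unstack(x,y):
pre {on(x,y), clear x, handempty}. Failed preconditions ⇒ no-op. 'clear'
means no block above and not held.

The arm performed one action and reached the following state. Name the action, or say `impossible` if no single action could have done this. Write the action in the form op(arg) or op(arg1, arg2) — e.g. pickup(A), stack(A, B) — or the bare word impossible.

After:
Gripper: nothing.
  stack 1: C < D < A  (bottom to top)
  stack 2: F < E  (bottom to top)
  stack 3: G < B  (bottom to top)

stack(E, F)

target: towers=[C/D/A; F/E; G/B] holding=-
        putdown(E) → towers=[C/D/A; E; F; G/B] holding=-
       stack(E, B) → towers=[C/D/A; F; G/B/E] holding=-
       stack(E, F) → towers=[C/D/A; F/E; G/B] holding=-  ← match
       stack(E, A) → towers=[C/D/A/E; F; G/B] holding=-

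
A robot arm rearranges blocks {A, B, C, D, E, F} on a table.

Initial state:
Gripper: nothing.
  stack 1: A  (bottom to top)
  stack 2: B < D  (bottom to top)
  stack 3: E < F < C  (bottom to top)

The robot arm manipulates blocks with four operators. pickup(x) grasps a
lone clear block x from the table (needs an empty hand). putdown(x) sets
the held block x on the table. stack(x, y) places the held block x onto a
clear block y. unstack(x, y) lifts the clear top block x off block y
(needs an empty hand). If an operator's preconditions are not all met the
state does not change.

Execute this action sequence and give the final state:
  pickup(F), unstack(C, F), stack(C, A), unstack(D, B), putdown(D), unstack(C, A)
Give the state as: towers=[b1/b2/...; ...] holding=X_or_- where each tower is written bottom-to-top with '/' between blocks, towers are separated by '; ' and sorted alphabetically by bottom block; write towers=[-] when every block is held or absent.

towers=[A; B; D; E/F] holding=C

step 1 (pickup(F)) [no-op]: towers=[A; B/D; E/F/C] holding=-
step 2 (unstack(C, F)): towers=[A; B/D; E/F] holding=C
step 3 (stack(C, A)): towers=[A/C; B/D; E/F] holding=-
step 4 (unstack(D, B)): towers=[A/C; B; E/F] holding=D
step 5 (putdown(D)): towers=[A/C; B; D; E/F] holding=-
step 6 (unstack(C, A)): towers=[A; B; D; E/F] holding=C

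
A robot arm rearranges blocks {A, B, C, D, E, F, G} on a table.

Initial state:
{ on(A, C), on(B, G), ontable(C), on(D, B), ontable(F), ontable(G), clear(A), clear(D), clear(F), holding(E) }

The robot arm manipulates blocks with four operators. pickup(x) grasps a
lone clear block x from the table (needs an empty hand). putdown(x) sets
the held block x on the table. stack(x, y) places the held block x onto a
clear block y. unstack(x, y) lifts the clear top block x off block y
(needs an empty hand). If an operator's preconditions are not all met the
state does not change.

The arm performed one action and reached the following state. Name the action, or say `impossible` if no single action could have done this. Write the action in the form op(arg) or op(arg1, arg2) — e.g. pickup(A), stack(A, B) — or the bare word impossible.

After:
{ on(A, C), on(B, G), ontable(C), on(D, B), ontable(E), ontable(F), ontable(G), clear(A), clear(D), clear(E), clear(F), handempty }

target: towers=[C/A; E; F; G/B/D] holding=-
        putdown(E) → towers=[C/A; E; F; G/B/D] holding=-  ← match
       stack(E, F) → towers=[C/A; F/E; G/B/D] holding=-
       stack(E, D) → towers=[C/A; F; G/B/D/E] holding=-
       stack(E, A) → towers=[C/A/E; F; G/B/D] holding=-

putdown(E)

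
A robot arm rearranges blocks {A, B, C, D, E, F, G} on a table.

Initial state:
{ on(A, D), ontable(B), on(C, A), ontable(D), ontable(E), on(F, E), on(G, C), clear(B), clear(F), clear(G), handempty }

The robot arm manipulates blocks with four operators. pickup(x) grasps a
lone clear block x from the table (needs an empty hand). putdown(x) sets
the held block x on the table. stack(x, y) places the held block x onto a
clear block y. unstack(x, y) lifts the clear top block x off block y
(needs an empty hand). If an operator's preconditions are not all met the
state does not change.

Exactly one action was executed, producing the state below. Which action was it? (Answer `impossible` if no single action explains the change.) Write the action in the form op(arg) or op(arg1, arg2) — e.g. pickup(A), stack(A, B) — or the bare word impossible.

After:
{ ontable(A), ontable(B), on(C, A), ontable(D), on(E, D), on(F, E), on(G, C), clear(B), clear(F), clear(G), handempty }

target: towers=[A/C/G; B; D/E/F] holding=-
         pickup(B) → towers=[D/A/C/G; E/F] holding=B
     unstack(F, E) → towers=[B; D/A/C/G; E] holding=F
     unstack(G, C) → towers=[B; D/A/C; E/F] holding=G
none of the 3 applicable actions match → impossible

impossible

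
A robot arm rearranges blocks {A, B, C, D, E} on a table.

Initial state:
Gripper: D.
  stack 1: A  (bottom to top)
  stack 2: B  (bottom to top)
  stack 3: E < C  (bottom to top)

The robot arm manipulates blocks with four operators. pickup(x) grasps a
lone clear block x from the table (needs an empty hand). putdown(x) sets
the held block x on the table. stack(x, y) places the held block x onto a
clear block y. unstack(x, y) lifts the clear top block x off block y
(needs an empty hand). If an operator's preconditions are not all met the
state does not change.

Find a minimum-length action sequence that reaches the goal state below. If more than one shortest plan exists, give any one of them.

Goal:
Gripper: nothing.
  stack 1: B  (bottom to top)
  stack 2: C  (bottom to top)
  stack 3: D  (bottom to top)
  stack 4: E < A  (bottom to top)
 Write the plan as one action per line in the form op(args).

step 1 (putdown(D)): towers=[A; B; D; E/C] holding=-
step 2 (unstack(C, E)): towers=[A; B; D; E] holding=C
step 3 (putdown(C)): towers=[A; B; C; D; E] holding=-
step 4 (pickup(A)): towers=[B; C; D; E] holding=A
step 5 (stack(A, E)): towers=[B; C; D; E/A] holding=-
goal check: towers=[B; C; D; E/A] holding=- — reached (length 5, optimal by BFS)

putdown(D)
unstack(C, E)
putdown(C)
pickup(A)
stack(A, E)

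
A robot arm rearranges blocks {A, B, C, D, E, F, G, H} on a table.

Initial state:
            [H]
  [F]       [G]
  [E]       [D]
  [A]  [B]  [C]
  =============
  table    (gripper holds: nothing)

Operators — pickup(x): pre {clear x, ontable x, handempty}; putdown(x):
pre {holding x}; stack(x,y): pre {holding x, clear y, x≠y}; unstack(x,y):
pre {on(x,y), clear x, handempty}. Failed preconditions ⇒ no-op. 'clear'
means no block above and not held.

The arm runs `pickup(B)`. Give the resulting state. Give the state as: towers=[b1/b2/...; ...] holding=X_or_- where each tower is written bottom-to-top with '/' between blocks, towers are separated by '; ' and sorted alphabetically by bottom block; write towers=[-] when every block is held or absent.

before: towers=[A/E/F; B; C/D/G/H] holding=-
pre[pickup(B)]: clear(B) yes, ontable(B) yes, handempty yes
all met → apply pickup(B)
after:  towers=[A/E/F; C/D/G/H] holding=B

towers=[A/E/F; C/D/G/H] holding=B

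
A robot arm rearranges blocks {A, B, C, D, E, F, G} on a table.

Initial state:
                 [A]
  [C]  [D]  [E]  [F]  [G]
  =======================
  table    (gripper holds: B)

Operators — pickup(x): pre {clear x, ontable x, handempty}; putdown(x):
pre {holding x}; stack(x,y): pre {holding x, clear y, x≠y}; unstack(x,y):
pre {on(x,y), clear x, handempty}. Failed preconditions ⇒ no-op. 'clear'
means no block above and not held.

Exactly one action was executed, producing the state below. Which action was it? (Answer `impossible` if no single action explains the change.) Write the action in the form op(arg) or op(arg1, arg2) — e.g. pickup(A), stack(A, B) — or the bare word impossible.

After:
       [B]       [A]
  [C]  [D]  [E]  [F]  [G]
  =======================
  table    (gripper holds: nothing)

stack(B, D)

target: towers=[C; D/B; E; F/A; G] holding=-
        putdown(B) → towers=[B; C; D; E; F/A; G] holding=-
       stack(B, G) → towers=[C; D; E; F/A; G/B] holding=-
       stack(B, D) → towers=[C; D/B; E; F/A; G] holding=-  ← match
       stack(B, A) → towers=[C; D; E; F/A/B; G] holding=-
       stack(B, E) → towers=[C; D; E/B; F/A; G] holding=-
       stack(B, C) → towers=[C/B; D; E; F/A; G] holding=-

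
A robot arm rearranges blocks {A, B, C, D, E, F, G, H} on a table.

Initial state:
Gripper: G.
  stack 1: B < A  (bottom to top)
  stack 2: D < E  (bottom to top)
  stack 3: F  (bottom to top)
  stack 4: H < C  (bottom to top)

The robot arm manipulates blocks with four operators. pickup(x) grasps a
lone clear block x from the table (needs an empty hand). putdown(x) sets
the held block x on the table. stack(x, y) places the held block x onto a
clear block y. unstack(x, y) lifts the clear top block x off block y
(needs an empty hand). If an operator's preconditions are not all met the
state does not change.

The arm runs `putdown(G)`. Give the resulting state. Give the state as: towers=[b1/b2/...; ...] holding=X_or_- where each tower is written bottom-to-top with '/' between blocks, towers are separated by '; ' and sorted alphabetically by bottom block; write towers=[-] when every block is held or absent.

towers=[B/A; D/E; F; G; H/C] holding=-

before: towers=[B/A; D/E; F; H/C] holding=G
pre[putdown(G)]: holding(G) yes
all met → apply putdown(G)
after:  towers=[B/A; D/E; F; G; H/C] holding=-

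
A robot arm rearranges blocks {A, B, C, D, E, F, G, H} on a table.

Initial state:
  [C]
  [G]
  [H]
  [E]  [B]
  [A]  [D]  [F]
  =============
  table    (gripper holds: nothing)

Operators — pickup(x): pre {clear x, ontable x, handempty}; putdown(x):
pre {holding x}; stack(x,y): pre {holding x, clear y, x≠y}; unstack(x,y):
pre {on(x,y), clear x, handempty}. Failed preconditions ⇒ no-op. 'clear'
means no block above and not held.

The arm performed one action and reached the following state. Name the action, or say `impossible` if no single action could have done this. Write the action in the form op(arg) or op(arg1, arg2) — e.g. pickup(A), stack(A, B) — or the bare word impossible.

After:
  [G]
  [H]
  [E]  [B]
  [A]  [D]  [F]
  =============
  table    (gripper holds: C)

target: towers=[A/E/H/G; D/B; F] holding=C
     unstack(B, D) → towers=[A/E/H/G/C; D; F] holding=B
         pickup(F) → towers=[A/E/H/G/C; D/B] holding=F
     unstack(C, G) → towers=[A/E/H/G; D/B; F] holding=C  ← match

unstack(C, G)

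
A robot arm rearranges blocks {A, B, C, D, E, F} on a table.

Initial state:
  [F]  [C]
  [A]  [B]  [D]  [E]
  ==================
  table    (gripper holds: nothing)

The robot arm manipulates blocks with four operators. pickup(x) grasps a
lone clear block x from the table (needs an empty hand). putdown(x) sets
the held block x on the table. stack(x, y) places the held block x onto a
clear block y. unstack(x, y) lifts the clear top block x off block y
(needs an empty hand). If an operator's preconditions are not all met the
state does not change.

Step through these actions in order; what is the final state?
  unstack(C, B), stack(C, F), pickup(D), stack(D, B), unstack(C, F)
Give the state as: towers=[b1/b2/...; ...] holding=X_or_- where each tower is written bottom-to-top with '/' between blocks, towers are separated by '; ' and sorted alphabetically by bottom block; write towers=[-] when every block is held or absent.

towers=[A/F; B/D; E] holding=C

step 1 (unstack(C, B)): towers=[A/F; B; D; E] holding=C
step 2 (stack(C, F)): towers=[A/F/C; B; D; E] holding=-
step 3 (pickup(D)): towers=[A/F/C; B; E] holding=D
step 4 (stack(D, B)): towers=[A/F/C; B/D; E] holding=-
step 5 (unstack(C, F)): towers=[A/F; B/D; E] holding=C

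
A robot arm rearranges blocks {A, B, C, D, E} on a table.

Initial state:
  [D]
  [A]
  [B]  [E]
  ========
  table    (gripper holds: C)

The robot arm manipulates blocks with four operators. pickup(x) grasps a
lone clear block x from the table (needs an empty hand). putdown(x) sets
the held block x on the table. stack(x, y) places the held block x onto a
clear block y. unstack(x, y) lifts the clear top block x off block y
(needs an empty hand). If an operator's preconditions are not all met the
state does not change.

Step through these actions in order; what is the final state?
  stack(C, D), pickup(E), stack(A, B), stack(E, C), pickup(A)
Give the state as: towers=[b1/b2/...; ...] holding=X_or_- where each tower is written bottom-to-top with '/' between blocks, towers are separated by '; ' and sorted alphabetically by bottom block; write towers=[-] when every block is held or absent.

towers=[B/A/D/C/E] holding=-

step 1 (stack(C, D)): towers=[B/A/D/C; E] holding=-
step 2 (pickup(E)): towers=[B/A/D/C] holding=E
step 3 (stack(A, B)) [no-op]: towers=[B/A/D/C] holding=E
step 4 (stack(E, C)): towers=[B/A/D/C/E] holding=-
step 5 (pickup(A)) [no-op]: towers=[B/A/D/C/E] holding=-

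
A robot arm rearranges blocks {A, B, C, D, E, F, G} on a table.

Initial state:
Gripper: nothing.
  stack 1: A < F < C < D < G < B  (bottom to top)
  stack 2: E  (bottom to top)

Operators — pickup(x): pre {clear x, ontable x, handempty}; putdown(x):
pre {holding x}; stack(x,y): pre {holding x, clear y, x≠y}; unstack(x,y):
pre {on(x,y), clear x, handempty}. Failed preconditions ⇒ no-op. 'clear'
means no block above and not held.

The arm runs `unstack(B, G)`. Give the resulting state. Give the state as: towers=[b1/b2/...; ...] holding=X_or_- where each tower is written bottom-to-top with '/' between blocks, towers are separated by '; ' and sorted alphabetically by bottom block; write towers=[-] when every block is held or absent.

towers=[A/F/C/D/G; E] holding=B

before: towers=[A/F/C/D/G/B; E] holding=-
pre[unstack(B, G)]: on(B,G) yes, clear(B) yes, handempty yes
all met → apply unstack(B, G)
after:  towers=[A/F/C/D/G; E] holding=B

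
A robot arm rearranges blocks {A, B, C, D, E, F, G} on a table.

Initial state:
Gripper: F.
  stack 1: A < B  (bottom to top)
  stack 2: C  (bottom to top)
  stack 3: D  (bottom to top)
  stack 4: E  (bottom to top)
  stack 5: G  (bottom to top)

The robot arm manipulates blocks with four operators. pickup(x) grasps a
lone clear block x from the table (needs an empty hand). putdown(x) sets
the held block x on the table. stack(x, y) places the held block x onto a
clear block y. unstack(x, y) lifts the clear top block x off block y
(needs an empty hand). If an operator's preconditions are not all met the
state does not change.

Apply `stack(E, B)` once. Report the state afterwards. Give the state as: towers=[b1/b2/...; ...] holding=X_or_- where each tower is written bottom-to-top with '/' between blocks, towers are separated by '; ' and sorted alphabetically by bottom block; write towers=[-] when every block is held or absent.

before: towers=[A/B; C; D; E; G] holding=F
pre[stack(E, B)]: holding(E) ✗, clear(B) ✓, E≠B ✓
holding(E) unmet → stack(E, B) is a no-op
after:  towers=[A/B; C; D; E; G] holding=F

towers=[A/B; C; D; E; G] holding=F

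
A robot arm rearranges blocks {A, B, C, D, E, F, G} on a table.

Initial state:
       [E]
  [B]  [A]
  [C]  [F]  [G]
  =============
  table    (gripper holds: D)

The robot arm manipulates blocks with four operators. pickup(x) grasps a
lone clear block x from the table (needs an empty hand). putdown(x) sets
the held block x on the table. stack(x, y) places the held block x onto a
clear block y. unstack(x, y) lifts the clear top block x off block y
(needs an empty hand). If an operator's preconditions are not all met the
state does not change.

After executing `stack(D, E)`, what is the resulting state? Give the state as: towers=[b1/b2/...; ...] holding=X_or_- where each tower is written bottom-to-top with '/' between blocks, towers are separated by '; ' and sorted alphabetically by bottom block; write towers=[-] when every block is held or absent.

before: towers=[C/B; F/A/E; G] holding=D
pre[stack(D, E)]: holding(D) ok, clear(E) ok, D≠E ok
all met → apply stack(D, E)
after:  towers=[C/B; F/A/E/D; G] holding=-

towers=[C/B; F/A/E/D; G] holding=-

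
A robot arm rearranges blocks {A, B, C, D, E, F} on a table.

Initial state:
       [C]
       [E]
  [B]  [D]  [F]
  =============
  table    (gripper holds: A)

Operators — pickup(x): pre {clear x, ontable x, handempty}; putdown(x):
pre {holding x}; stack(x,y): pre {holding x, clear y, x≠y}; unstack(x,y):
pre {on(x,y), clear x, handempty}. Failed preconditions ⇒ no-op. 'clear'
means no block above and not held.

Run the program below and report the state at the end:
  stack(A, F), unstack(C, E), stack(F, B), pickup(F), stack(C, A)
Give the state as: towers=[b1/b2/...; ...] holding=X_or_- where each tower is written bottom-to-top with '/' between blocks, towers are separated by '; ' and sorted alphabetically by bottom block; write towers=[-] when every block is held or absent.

towers=[B; D/E; F/A/C] holding=-

step 1 (stack(A, F)): towers=[B; D/E/C; F/A] holding=-
step 2 (unstack(C, E)): towers=[B; D/E; F/A] holding=C
step 3 (stack(F, B)) [no-op]: towers=[B; D/E; F/A] holding=C
step 4 (pickup(F)) [no-op]: towers=[B; D/E; F/A] holding=C
step 5 (stack(C, A)): towers=[B; D/E; F/A/C] holding=-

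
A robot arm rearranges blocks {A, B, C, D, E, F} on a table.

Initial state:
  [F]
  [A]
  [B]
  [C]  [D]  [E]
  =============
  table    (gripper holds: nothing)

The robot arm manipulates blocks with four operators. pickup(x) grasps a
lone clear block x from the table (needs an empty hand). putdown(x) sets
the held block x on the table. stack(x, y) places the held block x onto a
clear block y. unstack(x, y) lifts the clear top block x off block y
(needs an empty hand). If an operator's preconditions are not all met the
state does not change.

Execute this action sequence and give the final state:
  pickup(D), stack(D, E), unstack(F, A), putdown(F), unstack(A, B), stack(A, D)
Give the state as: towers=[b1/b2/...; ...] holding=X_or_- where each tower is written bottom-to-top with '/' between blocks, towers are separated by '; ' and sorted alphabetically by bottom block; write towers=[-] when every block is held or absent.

step 1 (pickup(D)): towers=[C/B/A/F; E] holding=D
step 2 (stack(D, E)): towers=[C/B/A/F; E/D] holding=-
step 3 (unstack(F, A)): towers=[C/B/A; E/D] holding=F
step 4 (putdown(F)): towers=[C/B/A; E/D; F] holding=-
step 5 (unstack(A, B)): towers=[C/B; E/D; F] holding=A
step 6 (stack(A, D)): towers=[C/B; E/D/A; F] holding=-

towers=[C/B; E/D/A; F] holding=-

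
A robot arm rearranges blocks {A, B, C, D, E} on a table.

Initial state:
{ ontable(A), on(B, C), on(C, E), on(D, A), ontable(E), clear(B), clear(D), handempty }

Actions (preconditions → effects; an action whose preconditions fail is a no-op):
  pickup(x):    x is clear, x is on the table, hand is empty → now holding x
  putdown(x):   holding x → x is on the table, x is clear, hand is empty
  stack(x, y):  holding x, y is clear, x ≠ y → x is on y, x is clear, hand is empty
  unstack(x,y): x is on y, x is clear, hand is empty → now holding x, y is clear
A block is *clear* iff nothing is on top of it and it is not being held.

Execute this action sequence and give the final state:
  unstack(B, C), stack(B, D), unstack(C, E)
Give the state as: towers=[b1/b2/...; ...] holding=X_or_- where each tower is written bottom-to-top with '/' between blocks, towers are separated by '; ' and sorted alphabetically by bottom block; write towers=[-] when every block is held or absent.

towers=[A/D/B; E] holding=C

step 1 (unstack(B, C)): towers=[A/D; E/C] holding=B
step 2 (stack(B, D)): towers=[A/D/B; E/C] holding=-
step 3 (unstack(C, E)): towers=[A/D/B; E] holding=C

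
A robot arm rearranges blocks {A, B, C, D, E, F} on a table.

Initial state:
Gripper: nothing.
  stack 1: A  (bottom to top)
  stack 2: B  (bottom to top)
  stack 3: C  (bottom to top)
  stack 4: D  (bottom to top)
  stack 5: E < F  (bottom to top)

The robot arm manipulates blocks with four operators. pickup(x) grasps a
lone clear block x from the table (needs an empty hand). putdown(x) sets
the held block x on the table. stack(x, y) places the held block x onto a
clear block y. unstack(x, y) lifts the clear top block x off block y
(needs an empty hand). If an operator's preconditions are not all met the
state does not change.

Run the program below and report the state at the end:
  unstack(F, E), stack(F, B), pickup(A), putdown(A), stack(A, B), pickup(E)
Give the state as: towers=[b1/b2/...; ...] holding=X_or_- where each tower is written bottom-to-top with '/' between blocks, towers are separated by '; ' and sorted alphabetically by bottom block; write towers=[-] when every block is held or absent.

towers=[A; B/F; C; D] holding=E

step 1 (unstack(F, E)): towers=[A; B; C; D; E] holding=F
step 2 (stack(F, B)): towers=[A; B/F; C; D; E] holding=-
step 3 (pickup(A)): towers=[B/F; C; D; E] holding=A
step 4 (putdown(A)): towers=[A; B/F; C; D; E] holding=-
step 5 (stack(A, B)) [no-op]: towers=[A; B/F; C; D; E] holding=-
step 6 (pickup(E)): towers=[A; B/F; C; D] holding=E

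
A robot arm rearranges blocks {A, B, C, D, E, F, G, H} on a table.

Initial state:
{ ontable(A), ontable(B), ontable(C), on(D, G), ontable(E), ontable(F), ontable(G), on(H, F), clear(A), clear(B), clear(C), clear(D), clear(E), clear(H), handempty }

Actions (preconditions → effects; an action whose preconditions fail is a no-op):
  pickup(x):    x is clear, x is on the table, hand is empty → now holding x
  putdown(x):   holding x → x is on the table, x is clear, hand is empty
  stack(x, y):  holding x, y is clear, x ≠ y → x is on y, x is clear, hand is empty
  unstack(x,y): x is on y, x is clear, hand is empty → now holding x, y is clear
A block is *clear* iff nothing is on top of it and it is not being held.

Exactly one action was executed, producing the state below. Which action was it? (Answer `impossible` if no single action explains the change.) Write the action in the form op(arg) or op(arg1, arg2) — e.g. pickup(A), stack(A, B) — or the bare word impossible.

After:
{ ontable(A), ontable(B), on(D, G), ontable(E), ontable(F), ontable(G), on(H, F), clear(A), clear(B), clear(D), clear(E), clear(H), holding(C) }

target: towers=[A; B; E; F/H; G/D] holding=C
         pickup(A) → towers=[B; C; E; F/H; G/D] holding=A
         pickup(E) → towers=[A; B; C; F/H; G/D] holding=E
     unstack(H, F) → towers=[A; B; C; E; F; G/D] holding=H
         pickup(B) → towers=[A; C; E; F/H; G/D] holding=B
     unstack(D, G) → towers=[A; B; C; E; F/H; G] holding=D
         pickup(C) → towers=[A; B; E; F/H; G/D] holding=C  ← match

pickup(C)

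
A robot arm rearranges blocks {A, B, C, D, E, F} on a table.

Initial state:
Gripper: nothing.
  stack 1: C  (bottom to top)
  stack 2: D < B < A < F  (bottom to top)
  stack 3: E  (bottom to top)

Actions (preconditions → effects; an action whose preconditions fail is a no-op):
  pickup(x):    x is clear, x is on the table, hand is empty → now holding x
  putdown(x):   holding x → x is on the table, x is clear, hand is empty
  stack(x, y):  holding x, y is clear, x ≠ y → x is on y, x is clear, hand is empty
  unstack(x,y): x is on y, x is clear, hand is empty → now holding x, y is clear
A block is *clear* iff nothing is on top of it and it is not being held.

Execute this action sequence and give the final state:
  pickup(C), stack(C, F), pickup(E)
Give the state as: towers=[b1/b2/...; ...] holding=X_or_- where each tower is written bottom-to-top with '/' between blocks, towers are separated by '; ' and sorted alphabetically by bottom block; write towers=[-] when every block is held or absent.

towers=[D/B/A/F/C] holding=E

step 1 (pickup(C)): towers=[D/B/A/F; E] holding=C
step 2 (stack(C, F)): towers=[D/B/A/F/C; E] holding=-
step 3 (pickup(E)): towers=[D/B/A/F/C] holding=E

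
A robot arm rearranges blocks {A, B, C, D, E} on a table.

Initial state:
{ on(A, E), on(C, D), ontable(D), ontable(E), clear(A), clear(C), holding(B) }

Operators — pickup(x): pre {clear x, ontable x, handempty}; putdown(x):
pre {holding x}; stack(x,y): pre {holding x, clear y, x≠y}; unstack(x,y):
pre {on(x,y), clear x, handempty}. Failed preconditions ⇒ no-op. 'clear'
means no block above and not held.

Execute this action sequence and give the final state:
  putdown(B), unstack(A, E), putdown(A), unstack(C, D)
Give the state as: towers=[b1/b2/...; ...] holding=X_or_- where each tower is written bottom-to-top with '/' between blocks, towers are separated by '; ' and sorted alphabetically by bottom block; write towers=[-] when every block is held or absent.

step 1 (putdown(B)): towers=[B; D/C; E/A] holding=-
step 2 (unstack(A, E)): towers=[B; D/C; E] holding=A
step 3 (putdown(A)): towers=[A; B; D/C; E] holding=-
step 4 (unstack(C, D)): towers=[A; B; D; E] holding=C

towers=[A; B; D; E] holding=C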